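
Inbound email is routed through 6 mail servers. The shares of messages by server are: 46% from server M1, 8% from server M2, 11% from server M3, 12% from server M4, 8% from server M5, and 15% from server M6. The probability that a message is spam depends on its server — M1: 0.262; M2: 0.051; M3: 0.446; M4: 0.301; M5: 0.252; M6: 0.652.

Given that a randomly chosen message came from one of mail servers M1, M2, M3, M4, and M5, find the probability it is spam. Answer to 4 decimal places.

P(S|J) ≈ 0.2705

Let J = {M1, M2, M3, M4, M5}.
P(J) = 0.46 + 0.08 + 0.11 + 0.12 + 0.08 = 0.85.
P(S ∩ J) = 0.262·0.46 + 0.051·0.08 + 0.446·0.11 + 0.301·0.12 + 0.252·0.08 = 0.12052 + 0.00408 + 0.04906 + 0.03612 + 0.02016 = 0.22994.
P(S | J) = 0.22994 / 0.85 = 0.270518…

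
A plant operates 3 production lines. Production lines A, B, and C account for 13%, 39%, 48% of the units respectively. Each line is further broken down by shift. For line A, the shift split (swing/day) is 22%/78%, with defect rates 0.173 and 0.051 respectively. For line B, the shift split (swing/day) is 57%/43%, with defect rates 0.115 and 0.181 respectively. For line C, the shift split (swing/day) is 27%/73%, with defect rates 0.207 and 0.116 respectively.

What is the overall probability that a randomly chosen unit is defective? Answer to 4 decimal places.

0.1335

P(D|A) = 0.22·0.173 + 0.78·0.051 = 0.03806 + 0.03978 = 0.07784
P(D|B) = 0.57·0.115 + 0.43·0.181 = 0.06555 + 0.07783 = 0.14338
P(D|C) = 0.27·0.207 + 0.73·0.116 = 0.05589 + 0.08468 = 0.14057
Then overall,
P(D) = 0.13·0.07784 + 0.39·0.14338 + 0.48·0.14057
      = 0.0101192 + 0.0559182 + 0.0674736 = 0.133511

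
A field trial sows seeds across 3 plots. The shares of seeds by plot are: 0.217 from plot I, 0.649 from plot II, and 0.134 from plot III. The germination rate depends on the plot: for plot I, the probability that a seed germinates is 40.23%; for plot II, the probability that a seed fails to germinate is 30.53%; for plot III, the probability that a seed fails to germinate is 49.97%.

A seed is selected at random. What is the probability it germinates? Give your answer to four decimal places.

P(G) ≈ 0.6052

P(G|II) = 1 − 0.3053 = 0.6947.
P(G|III) = 1 − 0.4997 = 0.5003.
P(G) = P(G|I)·P(I) + P(G|II)·P(II) + P(G|III)·P(III)
      = 0.4023·0.217 + 0.6947·0.649 + 0.5003·0.134
      = 0.0872991 + 0.4508603 + 0.0670402 = 0.6051996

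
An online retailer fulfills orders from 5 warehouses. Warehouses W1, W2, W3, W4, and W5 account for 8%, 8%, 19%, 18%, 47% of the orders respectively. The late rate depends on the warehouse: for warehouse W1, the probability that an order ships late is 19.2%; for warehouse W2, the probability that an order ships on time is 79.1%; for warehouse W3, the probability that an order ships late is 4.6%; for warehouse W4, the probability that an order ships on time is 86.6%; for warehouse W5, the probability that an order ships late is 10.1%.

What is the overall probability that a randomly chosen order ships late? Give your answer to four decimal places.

P(L|W2) = 1 − 0.791 = 0.209.
P(L|W4) = 1 − 0.866 = 0.134.
P(L) = P(L|W1)·P(W1) + P(L|W2)·P(W2) + P(L|W3)·P(W3) + P(L|W4)·P(W4) + P(L|W5)·P(W5)
      = 0.192·0.08 + 0.209·0.08 + 0.046·0.19 + 0.134·0.18 + 0.101·0.47
      = 0.01536 + 0.01672 + 0.00874 + 0.02412 + 0.04747 = 0.11241

P(L) ≈ 0.1124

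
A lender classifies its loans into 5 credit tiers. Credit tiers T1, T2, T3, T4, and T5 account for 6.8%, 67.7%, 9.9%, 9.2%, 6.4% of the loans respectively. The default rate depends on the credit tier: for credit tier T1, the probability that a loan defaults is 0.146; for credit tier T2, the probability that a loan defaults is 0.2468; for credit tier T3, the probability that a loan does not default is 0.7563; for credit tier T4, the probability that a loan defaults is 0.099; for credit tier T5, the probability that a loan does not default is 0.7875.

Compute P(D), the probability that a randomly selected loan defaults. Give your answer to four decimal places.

0.2238

P(D|T3) = 1 − 0.7563 = 0.2437.
P(D|T5) = 1 − 0.7875 = 0.2125.
P(D) = P(D|T1)·P(T1) + P(D|T2)·P(T2) + P(D|T3)·P(T3) + P(D|T4)·P(T4) + P(D|T5)·P(T5)
      = 0.146·0.068 + 0.2468·0.677 + 0.2437·0.099 + 0.099·0.092 + 0.2125·0.064
      = 0.009928 + 0.1670836 + 0.0241263 + 0.009108 + 0.0136 = 0.2238459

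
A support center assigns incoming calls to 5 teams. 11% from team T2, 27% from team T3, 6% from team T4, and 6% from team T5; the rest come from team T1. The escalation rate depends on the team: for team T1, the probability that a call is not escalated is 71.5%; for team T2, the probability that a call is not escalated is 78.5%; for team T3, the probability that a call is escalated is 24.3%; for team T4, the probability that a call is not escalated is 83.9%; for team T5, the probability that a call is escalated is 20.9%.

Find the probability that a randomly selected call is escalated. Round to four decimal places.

P(E) ≈ 0.2540

P(T1) = 1 − (0.11 + 0.27 + 0.06 + 0.06) = 0.5.
P(E|T1) = 1 − 0.715 = 0.285.
P(E|T2) = 1 − 0.785 = 0.215.
P(E|T4) = 1 − 0.839 = 0.161.
P(E) = P(E|T1)·P(T1) + P(E|T2)·P(T2) + P(E|T3)·P(T3) + P(E|T4)·P(T4) + P(E|T5)·P(T5)
      = 0.285·0.5 + 0.215·0.11 + 0.243·0.27 + 0.161·0.06 + 0.209·0.06
      = 0.1425 + 0.02365 + 0.06561 + 0.00966 + 0.01254 = 0.25396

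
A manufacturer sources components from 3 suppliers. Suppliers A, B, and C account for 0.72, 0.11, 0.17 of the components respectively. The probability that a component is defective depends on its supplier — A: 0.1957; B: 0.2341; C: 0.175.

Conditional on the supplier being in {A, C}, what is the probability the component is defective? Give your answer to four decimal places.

Let S = {A, C}.
P(S) = 0.72 + 0.17 = 0.89.
P(D ∩ S) = 0.1957·0.72 + 0.175·0.17 = 0.140904 + 0.02975 = 0.170654.
P(D | S) = 0.170654 / 0.89 = 0.191746…

0.1917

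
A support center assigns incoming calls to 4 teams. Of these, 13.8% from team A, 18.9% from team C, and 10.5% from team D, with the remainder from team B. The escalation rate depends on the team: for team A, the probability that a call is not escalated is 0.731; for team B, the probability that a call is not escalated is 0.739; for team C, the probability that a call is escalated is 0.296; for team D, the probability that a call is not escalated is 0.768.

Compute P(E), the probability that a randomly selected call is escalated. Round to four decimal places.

P(B) = 1 − (0.138 + 0.189 + 0.105) = 0.568.
P(E|A) = 1 − 0.731 = 0.269.
P(E|B) = 1 − 0.739 = 0.261.
P(E|D) = 1 − 0.768 = 0.232.
P(E) = P(E|A)·P(A) + P(E|B)·P(B) + P(E|C)·P(C) + P(E|D)·P(D)
      = 0.269·0.138 + 0.261·0.568 + 0.296·0.189 + 0.232·0.105
      = 0.037122 + 0.148248 + 0.055944 + 0.02436 = 0.265674

P(E) ≈ 0.2657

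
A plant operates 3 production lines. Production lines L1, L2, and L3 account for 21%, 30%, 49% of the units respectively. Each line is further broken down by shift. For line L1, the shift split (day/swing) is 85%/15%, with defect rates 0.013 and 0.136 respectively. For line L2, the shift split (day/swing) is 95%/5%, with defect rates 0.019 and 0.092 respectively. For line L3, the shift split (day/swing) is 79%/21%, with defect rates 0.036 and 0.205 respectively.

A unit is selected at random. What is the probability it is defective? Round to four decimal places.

0.0484

P(D|L1) = 0.85·0.013 + 0.15·0.136 = 0.01105 + 0.0204 = 0.03145
P(D|L2) = 0.95·0.019 + 0.05·0.092 = 0.01805 + 0.0046 = 0.02265
P(D|L3) = 0.79·0.036 + 0.21·0.205 = 0.02844 + 0.04305 = 0.07149
By total probability over the outer partition,
P(D) = 0.21·0.03145 + 0.3·0.02265 + 0.49·0.07149
      = 0.0066045 + 0.006795 + 0.0350301 = 0.0484296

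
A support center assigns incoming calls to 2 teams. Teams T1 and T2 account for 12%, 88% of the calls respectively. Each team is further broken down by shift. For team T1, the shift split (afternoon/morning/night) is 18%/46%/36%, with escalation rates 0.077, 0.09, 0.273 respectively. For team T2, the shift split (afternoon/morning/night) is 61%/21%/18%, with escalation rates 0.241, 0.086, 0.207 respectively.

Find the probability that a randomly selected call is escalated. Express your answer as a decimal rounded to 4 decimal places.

P(E|T1) = 0.18·0.077 + 0.46·0.09 + 0.36·0.273 = 0.01386 + 0.0414 + 0.09828 = 0.15354
P(E|T2) = 0.61·0.241 + 0.21·0.086 + 0.18·0.207 = 0.14701 + 0.01806 + 0.03726 = 0.20233
Then overall,
P(E) = 0.12·0.15354 + 0.88·0.20233
      = 0.0184248 + 0.1780504 = 0.1964752

P(E) ≈ 0.1965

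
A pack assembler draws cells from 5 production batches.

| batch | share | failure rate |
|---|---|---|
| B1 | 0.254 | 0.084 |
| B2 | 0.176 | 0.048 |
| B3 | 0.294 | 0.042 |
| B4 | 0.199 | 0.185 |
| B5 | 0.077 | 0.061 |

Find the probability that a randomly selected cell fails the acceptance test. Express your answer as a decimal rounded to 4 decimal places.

P(F) = P(F|B1)·P(B1) + P(F|B2)·P(B2) + P(F|B3)·P(B3) + P(F|B4)·P(B4) + P(F|B5)·P(B5)
      = 0.084·0.254 + 0.048·0.176 + 0.042·0.294 + 0.185·0.199 + 0.061·0.077
      = 0.021336 + 0.008448 + 0.012348 + 0.036815 + 0.004697 = 0.083644

0.0836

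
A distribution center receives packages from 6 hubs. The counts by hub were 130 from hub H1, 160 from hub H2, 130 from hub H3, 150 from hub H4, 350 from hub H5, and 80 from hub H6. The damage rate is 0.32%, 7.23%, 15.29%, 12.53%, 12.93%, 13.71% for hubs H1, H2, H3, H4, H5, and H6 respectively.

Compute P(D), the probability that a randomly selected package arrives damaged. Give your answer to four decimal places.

P(D) ≈ 0.1069

Total: 130 + 160 + 130 + 150 + 350 + 80 = 1000.
P(H1) = 130/1000 = 0.13. P(H2) = 160/1000 = 0.16. P(H3) = 130/1000 = 0.13. P(H4) = 150/1000 = 0.15. P(H5) = 350/1000 = 0.35. P(H6) = 80/1000 = 0.08.
Using total probability over the partition,
P(D) = P(D|H1)·P(H1) + P(D|H2)·P(H2) + P(D|H3)·P(H3) + P(D|H4)·P(H4) + P(D|H5)·P(H5) + P(D|H6)·P(H6)
      = 0.0032·0.13 + 0.0723·0.16 + 0.1529·0.13 + 0.1253·0.15 + 0.1293·0.35 + 0.1371·0.08
      = 0.000416 + 0.011568 + 0.019877 + 0.018795 + 0.045255 + 0.010968 = 0.106879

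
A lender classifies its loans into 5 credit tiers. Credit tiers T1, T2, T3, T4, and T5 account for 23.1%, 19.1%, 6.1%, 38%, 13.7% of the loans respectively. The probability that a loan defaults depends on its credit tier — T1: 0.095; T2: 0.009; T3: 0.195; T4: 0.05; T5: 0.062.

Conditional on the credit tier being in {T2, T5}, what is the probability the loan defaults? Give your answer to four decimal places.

Let S = {T2, T5}.
P(S) = 0.191 + 0.137 = 0.328.
P(D ∩ S) = 0.009·0.191 + 0.062·0.137 = 0.001719 + 0.008494 = 0.010213.
P(D | S) = 0.010213 / 0.328 = 0.031137…

P(D|S) ≈ 0.0311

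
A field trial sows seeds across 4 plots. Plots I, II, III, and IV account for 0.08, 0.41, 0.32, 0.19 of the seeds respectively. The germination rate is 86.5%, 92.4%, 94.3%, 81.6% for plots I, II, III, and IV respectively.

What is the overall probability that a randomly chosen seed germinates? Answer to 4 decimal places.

P(G) ≈ 0.9048

Summing over the partition,
P(G) = P(G|I)·P(I) + P(G|II)·P(II) + P(G|III)·P(III) + P(G|IV)·P(IV)
      = 0.865·0.08 + 0.924·0.41 + 0.943·0.32 + 0.816·0.19
      = 0.0692 + 0.37884 + 0.30176 + 0.15504 = 0.90484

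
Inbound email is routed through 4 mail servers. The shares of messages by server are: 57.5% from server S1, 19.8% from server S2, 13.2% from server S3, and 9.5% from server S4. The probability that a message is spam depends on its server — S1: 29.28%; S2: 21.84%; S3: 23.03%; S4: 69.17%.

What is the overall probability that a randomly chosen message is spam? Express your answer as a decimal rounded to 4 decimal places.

Using total probability over the partition,
P(S) = P(S|S1)·P(S1) + P(S|S2)·P(S2) + P(S|S3)·P(S3) + P(S|S4)·P(S4)
      = 0.2928·0.575 + 0.2184·0.198 + 0.2303·0.132 + 0.6917·0.095
      = 0.16836 + 0.0432432 + 0.0303996 + 0.0657115 = 0.3077143

P(S) ≈ 0.3077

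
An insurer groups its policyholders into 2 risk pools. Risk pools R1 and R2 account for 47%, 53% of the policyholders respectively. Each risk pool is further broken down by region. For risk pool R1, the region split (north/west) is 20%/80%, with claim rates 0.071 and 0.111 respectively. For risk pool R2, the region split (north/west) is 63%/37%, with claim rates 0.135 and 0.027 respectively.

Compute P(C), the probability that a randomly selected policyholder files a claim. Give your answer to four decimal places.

P(C|R1) = 0.2·0.071 + 0.8·0.111 = 0.0142 + 0.0888 = 0.103
P(C|R2) = 0.63·0.135 + 0.37·0.027 = 0.08505 + 0.00999 = 0.09504
Then overall,
P(C) = 0.47·0.103 + 0.53·0.09504
      = 0.04841 + 0.0503712 = 0.0987812

0.0988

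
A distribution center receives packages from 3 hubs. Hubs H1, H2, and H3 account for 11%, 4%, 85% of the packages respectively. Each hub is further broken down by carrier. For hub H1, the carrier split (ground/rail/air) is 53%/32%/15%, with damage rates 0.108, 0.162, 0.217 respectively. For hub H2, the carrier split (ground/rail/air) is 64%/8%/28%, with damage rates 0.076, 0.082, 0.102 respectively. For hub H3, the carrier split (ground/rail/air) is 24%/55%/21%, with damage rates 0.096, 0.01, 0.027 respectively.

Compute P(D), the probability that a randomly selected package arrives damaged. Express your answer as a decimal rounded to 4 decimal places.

P(D) ≈ 0.0480

P(D|H1) = 0.53·0.108 + 0.32·0.162 + 0.15·0.217 = 0.05724 + 0.05184 + 0.03255 = 0.14163
P(D|H2) = 0.64·0.076 + 0.08·0.082 + 0.28·0.102 = 0.04864 + 0.00656 + 0.02856 = 0.08376
P(D|H3) = 0.24·0.096 + 0.55·0.01 + 0.21·0.027 = 0.02304 + 0.0055 + 0.00567 = 0.03421
By total probability over the outer partition,
P(D) = 0.11·0.14163 + 0.04·0.08376 + 0.85·0.03421
      = 0.0155793 + 0.0033504 + 0.0290785 = 0.0480082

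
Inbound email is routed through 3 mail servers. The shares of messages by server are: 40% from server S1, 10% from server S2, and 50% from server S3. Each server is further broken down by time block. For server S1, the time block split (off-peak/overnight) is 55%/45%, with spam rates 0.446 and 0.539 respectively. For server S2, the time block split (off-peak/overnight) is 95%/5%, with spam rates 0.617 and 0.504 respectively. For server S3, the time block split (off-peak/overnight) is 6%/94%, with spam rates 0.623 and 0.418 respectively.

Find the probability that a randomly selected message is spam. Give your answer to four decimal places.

P(S|S1) = 0.55·0.446 + 0.45·0.539 = 0.2453 + 0.24255 = 0.48785
P(S|S2) = 0.95·0.617 + 0.05·0.504 = 0.58615 + 0.0252 = 0.61135
P(S|S3) = 0.06·0.623 + 0.94·0.418 = 0.03738 + 0.39292 = 0.4303
By total probability over the outer partition,
P(S) = 0.4·0.48785 + 0.1·0.61135 + 0.5·0.4303
      = 0.19514 + 0.061135 + 0.21515 = 0.471425

P(S) ≈ 0.4714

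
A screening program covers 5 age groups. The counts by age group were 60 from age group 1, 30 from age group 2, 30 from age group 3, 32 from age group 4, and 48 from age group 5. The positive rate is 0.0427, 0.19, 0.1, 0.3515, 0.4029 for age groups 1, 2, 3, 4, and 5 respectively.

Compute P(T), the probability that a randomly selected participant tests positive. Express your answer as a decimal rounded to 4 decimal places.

0.2092

Total: 60 + 30 + 30 + 32 + 48 = 200.
P(1) = 60/200 = 0.3. P(2) = 30/200 = 0.15. P(3) = 30/200 = 0.15. P(4) = 32/200 = 0.16. P(5) = 48/200 = 0.24.
Using total probability over the partition,
P(T) = P(T|1)·P(1) + P(T|2)·P(2) + P(T|3)·P(3) + P(T|4)·P(4) + P(T|5)·P(5)
      = 0.0427·0.3 + 0.19·0.15 + 0.1·0.15 + 0.3515·0.16 + 0.4029·0.24
      = 0.01281 + 0.0285 + 0.015 + 0.05624 + 0.096696 = 0.209246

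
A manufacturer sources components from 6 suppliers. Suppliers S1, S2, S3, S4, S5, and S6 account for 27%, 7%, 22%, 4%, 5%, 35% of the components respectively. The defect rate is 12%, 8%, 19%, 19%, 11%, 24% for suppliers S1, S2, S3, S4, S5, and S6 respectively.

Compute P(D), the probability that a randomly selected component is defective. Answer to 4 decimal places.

Summing over the partition,
P(D) = P(D|S1)·P(S1) + P(D|S2)·P(S2) + P(D|S3)·P(S3) + P(D|S4)·P(S4) + P(D|S5)·P(S5) + P(D|S6)·P(S6)
      = 0.12·0.27 + 0.08·0.07 + 0.19·0.22 + 0.19·0.04 + 0.11·0.05 + 0.24·0.35
      = 0.0324 + 0.0056 + 0.0418 + 0.0076 + 0.0055 + 0.084 = 0.1769

P(D) ≈ 0.1769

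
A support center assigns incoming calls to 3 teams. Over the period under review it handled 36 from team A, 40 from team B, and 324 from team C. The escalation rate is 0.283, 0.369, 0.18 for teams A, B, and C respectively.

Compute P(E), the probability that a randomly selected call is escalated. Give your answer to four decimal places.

Total: 36 + 40 + 324 = 400.
P(A) = 36/400 = 0.09. P(B) = 40/400 = 0.1. P(C) = 324/400 = 0.81.
P(E) = P(E|A)·P(A) + P(E|B)·P(B) + P(E|C)·P(C)
      = 0.283·0.09 + 0.369·0.1 + 0.18·0.81
      = 0.02547 + 0.0369 + 0.1458 = 0.20817

P(E) ≈ 0.2082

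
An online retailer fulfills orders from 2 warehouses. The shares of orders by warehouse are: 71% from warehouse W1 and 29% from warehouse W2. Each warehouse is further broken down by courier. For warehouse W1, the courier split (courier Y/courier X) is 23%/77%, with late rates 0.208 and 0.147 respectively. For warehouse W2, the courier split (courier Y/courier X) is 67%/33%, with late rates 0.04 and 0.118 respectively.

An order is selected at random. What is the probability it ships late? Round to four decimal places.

P(L) ≈ 0.1334

P(L|W1) = 0.23·0.208 + 0.77·0.147 = 0.04784 + 0.11319 = 0.16103
P(L|W2) = 0.67·0.04 + 0.33·0.118 = 0.0268 + 0.03894 = 0.06574
Then overall,
P(L) = 0.71·0.16103 + 0.29·0.06574
      = 0.1143313 + 0.0190646 = 0.1333959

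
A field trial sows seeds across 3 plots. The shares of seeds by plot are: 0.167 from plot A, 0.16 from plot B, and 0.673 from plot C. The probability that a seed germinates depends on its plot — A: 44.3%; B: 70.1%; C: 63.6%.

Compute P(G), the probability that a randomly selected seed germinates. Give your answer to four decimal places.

P(G) = P(G|A)·P(A) + P(G|B)·P(B) + P(G|C)·P(C)
      = 0.443·0.167 + 0.701·0.16 + 0.636·0.673
      = 0.073981 + 0.11216 + 0.428028 = 0.614169

P(G) ≈ 0.6142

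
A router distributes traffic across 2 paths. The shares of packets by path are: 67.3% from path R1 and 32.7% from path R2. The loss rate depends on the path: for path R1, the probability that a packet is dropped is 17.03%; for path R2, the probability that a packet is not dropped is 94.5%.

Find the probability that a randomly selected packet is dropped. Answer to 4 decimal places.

P(L) ≈ 0.1326

P(L|R2) = 1 − 0.945 = 0.055.
By the law of total probability,
P(L) = P(L|R1)·P(R1) + P(L|R2)·P(R2)
      = 0.1703·0.673 + 0.055·0.327
      = 0.1146119 + 0.017985 = 0.1325969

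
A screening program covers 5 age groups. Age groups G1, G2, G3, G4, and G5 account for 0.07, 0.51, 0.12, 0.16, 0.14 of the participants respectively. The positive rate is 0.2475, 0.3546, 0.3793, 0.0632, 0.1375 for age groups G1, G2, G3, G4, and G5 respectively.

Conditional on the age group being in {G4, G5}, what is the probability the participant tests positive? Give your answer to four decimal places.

Let S = {G4, G5}.
P(S) = 0.16 + 0.14 = 0.3.
P(T ∩ S) = 0.0632·0.16 + 0.1375·0.14 = 0.010112 + 0.01925 = 0.029362.
P(T | S) = 0.029362 / 0.3 = 0.097873…

P(T|S) ≈ 0.0979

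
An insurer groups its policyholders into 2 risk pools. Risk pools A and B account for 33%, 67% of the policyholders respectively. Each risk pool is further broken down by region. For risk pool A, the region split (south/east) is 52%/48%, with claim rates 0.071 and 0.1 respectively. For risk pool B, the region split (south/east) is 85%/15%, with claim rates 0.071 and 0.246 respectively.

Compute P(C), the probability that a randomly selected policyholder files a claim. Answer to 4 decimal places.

P(C) ≈ 0.0932

P(C|A) = 0.52·0.071 + 0.48·0.1 = 0.03692 + 0.048 = 0.08492
P(C|B) = 0.85·0.071 + 0.15·0.246 = 0.06035 + 0.0369 = 0.09725
Then overall,
P(C) = 0.33·0.08492 + 0.67·0.09725
      = 0.0280236 + 0.0651575 = 0.0931811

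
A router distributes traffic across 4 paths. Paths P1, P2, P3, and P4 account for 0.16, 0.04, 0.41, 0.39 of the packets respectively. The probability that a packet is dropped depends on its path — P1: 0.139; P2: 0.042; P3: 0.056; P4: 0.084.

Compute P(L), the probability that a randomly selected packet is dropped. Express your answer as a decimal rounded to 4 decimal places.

P(L) = P(L|P1)·P(P1) + P(L|P2)·P(P2) + P(L|P3)·P(P3) + P(L|P4)·P(P4)
      = 0.139·0.16 + 0.042·0.04 + 0.056·0.41 + 0.084·0.39
      = 0.02224 + 0.00168 + 0.02296 + 0.03276 = 0.07964

0.0796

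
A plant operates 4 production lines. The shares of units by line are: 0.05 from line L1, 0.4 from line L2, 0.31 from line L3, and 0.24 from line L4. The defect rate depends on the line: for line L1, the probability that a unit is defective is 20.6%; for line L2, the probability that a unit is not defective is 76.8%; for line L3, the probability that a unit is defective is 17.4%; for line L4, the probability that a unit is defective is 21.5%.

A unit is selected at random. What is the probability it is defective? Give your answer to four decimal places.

0.2086

P(D|L2) = 1 − 0.768 = 0.232.
Summing over the partition,
P(D) = P(D|L1)·P(L1) + P(D|L2)·P(L2) + P(D|L3)·P(L3) + P(D|L4)·P(L4)
      = 0.206·0.05 + 0.232·0.4 + 0.174·0.31 + 0.215·0.24
      = 0.0103 + 0.0928 + 0.05394 + 0.0516 = 0.20864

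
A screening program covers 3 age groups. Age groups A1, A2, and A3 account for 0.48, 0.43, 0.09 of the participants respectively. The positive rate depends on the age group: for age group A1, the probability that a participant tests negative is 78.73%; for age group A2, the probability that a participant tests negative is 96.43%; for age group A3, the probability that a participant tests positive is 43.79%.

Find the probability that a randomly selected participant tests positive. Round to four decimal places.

P(T) ≈ 0.1569

P(T|A1) = 1 − 0.7873 = 0.2127.
P(T|A2) = 1 − 0.9643 = 0.0357.
By the law of total probability,
P(T) = P(T|A1)·P(A1) + P(T|A2)·P(A2) + P(T|A3)·P(A3)
      = 0.2127·0.48 + 0.0357·0.43 + 0.4379·0.09
      = 0.102096 + 0.015351 + 0.039411 = 0.156858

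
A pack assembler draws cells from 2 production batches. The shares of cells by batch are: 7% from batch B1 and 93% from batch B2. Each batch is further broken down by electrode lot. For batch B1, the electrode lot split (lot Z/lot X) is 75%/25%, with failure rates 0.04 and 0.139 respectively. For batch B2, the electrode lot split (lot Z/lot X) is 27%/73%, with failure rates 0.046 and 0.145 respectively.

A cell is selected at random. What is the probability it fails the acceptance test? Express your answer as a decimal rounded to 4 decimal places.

0.1145

P(F|B1) = 0.75·0.04 + 0.25·0.139 = 0.03 + 0.03475 = 0.06475
P(F|B2) = 0.27·0.046 + 0.73·0.145 = 0.01242 + 0.10585 = 0.11827
Then overall,
P(F) = 0.07·0.06475 + 0.93·0.11827
      = 0.0045325 + 0.1099911 = 0.1145236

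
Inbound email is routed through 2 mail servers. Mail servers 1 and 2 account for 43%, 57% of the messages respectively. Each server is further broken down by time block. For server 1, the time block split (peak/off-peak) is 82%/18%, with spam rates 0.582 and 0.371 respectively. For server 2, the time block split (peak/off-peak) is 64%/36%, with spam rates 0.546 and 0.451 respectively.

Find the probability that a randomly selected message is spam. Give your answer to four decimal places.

0.5257

P(S|1) = 0.82·0.582 + 0.18·0.371 = 0.47724 + 0.06678 = 0.54402
P(S|2) = 0.64·0.546 + 0.36·0.451 = 0.34944 + 0.16236 = 0.5118
Then overall,
P(S) = 0.43·0.54402 + 0.57·0.5118
      = 0.2339286 + 0.291726 = 0.5256546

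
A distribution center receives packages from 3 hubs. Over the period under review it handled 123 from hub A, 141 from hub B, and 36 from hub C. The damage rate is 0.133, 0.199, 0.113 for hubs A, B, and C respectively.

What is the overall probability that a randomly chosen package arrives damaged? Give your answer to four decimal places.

0.1616

Total: 123 + 141 + 36 = 300.
P(A) = 123/300 = 0.41. P(B) = 141/300 = 0.47. P(C) = 36/300 = 0.12.
Summing over the partition,
P(D) = P(D|A)·P(A) + P(D|B)·P(B) + P(D|C)·P(C)
      = 0.133·0.41 + 0.199·0.47 + 0.113·0.12
      = 0.05453 + 0.09353 + 0.01356 = 0.16162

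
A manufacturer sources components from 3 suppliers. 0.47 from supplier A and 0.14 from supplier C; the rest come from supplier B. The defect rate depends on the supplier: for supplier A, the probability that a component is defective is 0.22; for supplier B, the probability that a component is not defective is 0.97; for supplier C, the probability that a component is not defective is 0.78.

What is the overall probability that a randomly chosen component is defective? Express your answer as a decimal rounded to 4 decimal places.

0.1459

P(B) = 1 − (0.47 + 0.14) = 0.39.
P(D|B) = 1 − 0.97 = 0.03.
P(D|C) = 1 − 0.78 = 0.22.
P(D) = P(D|A)·P(A) + P(D|B)·P(B) + P(D|C)·P(C)
      = 0.22·0.47 + 0.03·0.39 + 0.22·0.14
      = 0.1034 + 0.0117 + 0.0308 = 0.1459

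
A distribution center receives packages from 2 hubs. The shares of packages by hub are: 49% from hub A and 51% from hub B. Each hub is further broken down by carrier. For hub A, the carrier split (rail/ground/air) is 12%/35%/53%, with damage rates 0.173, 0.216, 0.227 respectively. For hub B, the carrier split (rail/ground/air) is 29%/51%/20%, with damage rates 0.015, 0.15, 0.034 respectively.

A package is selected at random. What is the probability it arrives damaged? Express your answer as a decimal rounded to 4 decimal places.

0.1509

P(D|A) = 0.12·0.173 + 0.35·0.216 + 0.53·0.227 = 0.02076 + 0.0756 + 0.12031 = 0.21667
P(D|B) = 0.29·0.015 + 0.51·0.15 + 0.2·0.034 = 0.00435 + 0.0765 + 0.0068 = 0.08765
Then overall,
P(D) = 0.49·0.21667 + 0.51·0.08765
      = 0.1061683 + 0.0447015 = 0.1508698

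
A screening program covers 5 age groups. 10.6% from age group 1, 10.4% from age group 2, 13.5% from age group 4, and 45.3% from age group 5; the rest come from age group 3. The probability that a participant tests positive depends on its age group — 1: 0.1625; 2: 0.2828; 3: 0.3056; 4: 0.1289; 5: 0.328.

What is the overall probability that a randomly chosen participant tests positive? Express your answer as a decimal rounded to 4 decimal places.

P(T) ≈ 0.2744

P(3) = 1 − (0.106 + 0.104 + 0.135 + 0.453) = 0.202.
P(T) = P(T|1)·P(1) + P(T|2)·P(2) + P(T|3)·P(3) + P(T|4)·P(4) + P(T|5)·P(5)
      = 0.1625·0.106 + 0.2828·0.104 + 0.3056·0.202 + 0.1289·0.135 + 0.328·0.453
      = 0.017225 + 0.0294112 + 0.0617312 + 0.0174015 + 0.148584 = 0.2743529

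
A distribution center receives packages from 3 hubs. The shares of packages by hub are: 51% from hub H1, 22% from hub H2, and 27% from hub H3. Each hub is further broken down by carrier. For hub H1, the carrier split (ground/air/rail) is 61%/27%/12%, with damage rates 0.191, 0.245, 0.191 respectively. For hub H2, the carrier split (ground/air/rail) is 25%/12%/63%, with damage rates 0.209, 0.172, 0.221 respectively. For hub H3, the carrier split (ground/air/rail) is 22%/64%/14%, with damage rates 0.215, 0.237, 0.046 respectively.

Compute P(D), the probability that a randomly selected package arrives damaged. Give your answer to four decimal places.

0.2070

P(D|H1) = 0.61·0.191 + 0.27·0.245 + 0.12·0.191 = 0.11651 + 0.06615 + 0.02292 = 0.20558
P(D|H2) = 0.25·0.209 + 0.12·0.172 + 0.63·0.221 = 0.05225 + 0.02064 + 0.13923 = 0.21212
P(D|H3) = 0.22·0.215 + 0.64·0.237 + 0.14·0.046 = 0.0473 + 0.15168 + 0.00644 = 0.20542
By total probability over the outer partition,
P(D) = 0.51·0.20558 + 0.22·0.21212 + 0.27·0.20542
      = 0.1048458 + 0.0466664 + 0.0554634 = 0.2069756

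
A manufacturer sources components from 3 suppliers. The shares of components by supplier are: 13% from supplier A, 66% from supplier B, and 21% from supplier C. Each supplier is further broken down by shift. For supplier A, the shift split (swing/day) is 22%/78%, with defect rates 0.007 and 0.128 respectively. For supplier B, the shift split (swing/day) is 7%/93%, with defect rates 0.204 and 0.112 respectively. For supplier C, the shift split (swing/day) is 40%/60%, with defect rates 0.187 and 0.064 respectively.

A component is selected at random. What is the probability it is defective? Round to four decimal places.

0.1151

P(D|A) = 0.22·0.007 + 0.78·0.128 = 0.00154 + 0.09984 = 0.10138
P(D|B) = 0.07·0.204 + 0.93·0.112 = 0.01428 + 0.10416 = 0.11844
P(D|C) = 0.4·0.187 + 0.6·0.064 = 0.0748 + 0.0384 = 0.1132
Then overall,
P(D) = 0.13·0.10138 + 0.66·0.11844 + 0.21·0.1132
      = 0.0131794 + 0.0781704 + 0.023772 = 0.1151218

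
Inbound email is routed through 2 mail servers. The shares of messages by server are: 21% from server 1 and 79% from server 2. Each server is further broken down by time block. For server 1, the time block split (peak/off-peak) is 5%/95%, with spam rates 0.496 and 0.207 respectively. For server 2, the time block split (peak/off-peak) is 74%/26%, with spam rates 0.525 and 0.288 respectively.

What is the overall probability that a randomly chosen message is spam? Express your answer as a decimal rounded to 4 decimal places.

P(S|1) = 0.05·0.496 + 0.95·0.207 = 0.0248 + 0.19665 = 0.22145
P(S|2) = 0.74·0.525 + 0.26·0.288 = 0.3885 + 0.07488 = 0.46338
Then overall,
P(S) = 0.21·0.22145 + 0.79·0.46338
      = 0.0465045 + 0.3660702 = 0.4125747

0.4126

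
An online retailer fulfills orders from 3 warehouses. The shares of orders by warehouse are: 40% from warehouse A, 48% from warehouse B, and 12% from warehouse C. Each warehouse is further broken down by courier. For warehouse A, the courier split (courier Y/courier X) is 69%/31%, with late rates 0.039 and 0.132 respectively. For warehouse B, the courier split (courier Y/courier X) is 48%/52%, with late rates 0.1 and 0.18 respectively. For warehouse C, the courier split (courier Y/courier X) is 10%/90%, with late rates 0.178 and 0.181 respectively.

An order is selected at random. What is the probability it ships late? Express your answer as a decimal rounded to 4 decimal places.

P(L) ≈ 0.1168

P(L|A) = 0.69·0.039 + 0.31·0.132 = 0.02691 + 0.04092 = 0.06783
P(L|B) = 0.48·0.1 + 0.52·0.18 = 0.048 + 0.0936 = 0.1416
P(L|C) = 0.1·0.178 + 0.9·0.181 = 0.0178 + 0.1629 = 0.1807
Then overall,
P(L) = 0.4·0.06783 + 0.48·0.1416 + 0.12·0.1807
      = 0.027132 + 0.067968 + 0.021684 = 0.116784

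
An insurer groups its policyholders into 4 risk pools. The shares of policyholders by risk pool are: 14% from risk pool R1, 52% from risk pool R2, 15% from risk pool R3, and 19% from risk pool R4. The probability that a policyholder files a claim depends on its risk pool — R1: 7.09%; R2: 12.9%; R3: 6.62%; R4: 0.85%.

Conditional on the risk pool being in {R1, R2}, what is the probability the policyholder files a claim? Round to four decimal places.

0.1167

Let S = {R1, R2}.
P(S) = 0.14 + 0.52 = 0.66.
P(C ∩ S) = 0.0709·0.14 + 0.129·0.52 = 0.009926 + 0.06708 = 0.077006.
P(C | S) = 0.077006 / 0.66 = 0.116676…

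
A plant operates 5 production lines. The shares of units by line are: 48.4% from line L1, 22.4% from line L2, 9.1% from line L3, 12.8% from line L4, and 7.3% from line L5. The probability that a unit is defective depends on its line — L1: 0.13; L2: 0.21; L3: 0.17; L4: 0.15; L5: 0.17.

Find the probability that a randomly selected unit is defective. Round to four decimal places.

P(D) = P(D|L1)·P(L1) + P(D|L2)·P(L2) + P(D|L3)·P(L3) + P(D|L4)·P(L4) + P(D|L5)·P(L5)
      = 0.13·0.484 + 0.21·0.224 + 0.17·0.091 + 0.15·0.128 + 0.17·0.073
      = 0.06292 + 0.04704 + 0.01547 + 0.0192 + 0.01241 = 0.15704

0.1570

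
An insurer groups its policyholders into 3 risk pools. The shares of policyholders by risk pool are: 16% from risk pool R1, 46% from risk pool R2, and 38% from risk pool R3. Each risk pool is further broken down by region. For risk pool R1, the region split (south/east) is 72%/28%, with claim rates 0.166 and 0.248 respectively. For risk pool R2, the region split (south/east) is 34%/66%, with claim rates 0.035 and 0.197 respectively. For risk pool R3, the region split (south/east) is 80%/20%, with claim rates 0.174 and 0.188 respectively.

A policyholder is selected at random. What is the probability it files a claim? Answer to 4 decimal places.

P(C|R1) = 0.72·0.166 + 0.28·0.248 = 0.11952 + 0.06944 = 0.18896
P(C|R2) = 0.34·0.035 + 0.66·0.197 = 0.0119 + 0.13002 = 0.14192
P(C|R3) = 0.8·0.174 + 0.2·0.188 = 0.1392 + 0.0376 = 0.1768
By total probability over the outer partition,
P(C) = 0.16·0.18896 + 0.46·0.14192 + 0.38·0.1768
      = 0.0302336 + 0.0652832 + 0.067184 = 0.1627008

0.1627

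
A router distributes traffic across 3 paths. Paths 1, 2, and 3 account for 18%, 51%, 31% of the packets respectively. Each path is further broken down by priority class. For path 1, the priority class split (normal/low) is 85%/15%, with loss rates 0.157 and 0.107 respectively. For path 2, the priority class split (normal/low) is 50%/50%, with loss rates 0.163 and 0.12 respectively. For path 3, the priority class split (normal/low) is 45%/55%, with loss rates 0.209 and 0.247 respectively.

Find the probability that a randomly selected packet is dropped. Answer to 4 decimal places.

P(L|1) = 0.85·0.157 + 0.15·0.107 = 0.13345 + 0.01605 = 0.1495
P(L|2) = 0.5·0.163 + 0.5·0.12 = 0.0815 + 0.06 = 0.1415
P(L|3) = 0.45·0.209 + 0.55·0.247 = 0.09405 + 0.13585 = 0.2299
Then overall,
P(L) = 0.18·0.1495 + 0.51·0.1415 + 0.31·0.2299
      = 0.02691 + 0.072165 + 0.071269 = 0.170344

0.1703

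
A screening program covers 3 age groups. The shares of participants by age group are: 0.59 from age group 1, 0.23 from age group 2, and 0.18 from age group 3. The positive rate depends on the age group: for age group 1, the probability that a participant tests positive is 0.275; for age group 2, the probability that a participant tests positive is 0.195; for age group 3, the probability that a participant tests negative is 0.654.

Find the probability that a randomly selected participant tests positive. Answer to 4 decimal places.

P(T|3) = 1 − 0.654 = 0.346.
P(T) = P(T|1)·P(1) + P(T|2)·P(2) + P(T|3)·P(3)
      = 0.275·0.59 + 0.195·0.23 + 0.346·0.18
      = 0.16225 + 0.04485 + 0.06228 = 0.26938

0.2694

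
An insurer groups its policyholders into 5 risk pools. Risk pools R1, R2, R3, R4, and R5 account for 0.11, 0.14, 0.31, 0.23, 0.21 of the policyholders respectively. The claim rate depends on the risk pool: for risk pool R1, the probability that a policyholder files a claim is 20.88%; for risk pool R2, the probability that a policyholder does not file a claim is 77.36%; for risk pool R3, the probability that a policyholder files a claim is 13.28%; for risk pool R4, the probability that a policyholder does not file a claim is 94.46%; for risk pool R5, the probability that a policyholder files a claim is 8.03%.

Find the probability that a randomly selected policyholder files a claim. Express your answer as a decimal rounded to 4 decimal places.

P(C) ≈ 0.1254

P(C|R2) = 1 − 0.7736 = 0.2264.
P(C|R4) = 1 − 0.9446 = 0.0554.
P(C) = P(C|R1)·P(R1) + P(C|R2)·P(R2) + P(C|R3)·P(R3) + P(C|R4)·P(R4) + P(C|R5)·P(R5)
      = 0.2088·0.11 + 0.2264·0.14 + 0.1328·0.31 + 0.0554·0.23 + 0.0803·0.21
      = 0.022968 + 0.031696 + 0.041168 + 0.012742 + 0.016863 = 0.125437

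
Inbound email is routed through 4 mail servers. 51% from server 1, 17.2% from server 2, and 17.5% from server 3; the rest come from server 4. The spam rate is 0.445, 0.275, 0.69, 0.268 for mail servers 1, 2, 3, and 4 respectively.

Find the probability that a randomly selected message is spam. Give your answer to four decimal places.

P(S) ≈ 0.4333

P(4) = 1 − (0.51 + 0.172 + 0.175) = 0.143.
P(S) = P(S|1)·P(1) + P(S|2)·P(2) + P(S|3)·P(3) + P(S|4)·P(4)
      = 0.445·0.51 + 0.275·0.172 + 0.69·0.175 + 0.268·0.143
      = 0.22695 + 0.0473 + 0.12075 + 0.038324 = 0.433324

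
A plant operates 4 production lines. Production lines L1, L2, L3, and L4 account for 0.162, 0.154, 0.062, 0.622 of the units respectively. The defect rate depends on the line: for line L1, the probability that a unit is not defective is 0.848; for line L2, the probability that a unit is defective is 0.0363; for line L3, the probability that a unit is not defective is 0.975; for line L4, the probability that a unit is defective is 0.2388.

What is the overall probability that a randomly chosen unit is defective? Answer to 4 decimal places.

P(D|L1) = 1 − 0.848 = 0.152.
P(D|L3) = 1 − 0.975 = 0.025.
P(D) = P(D|L1)·P(L1) + P(D|L2)·P(L2) + P(D|L3)·P(L3) + P(D|L4)·P(L4)
      = 0.152·0.162 + 0.0363·0.154 + 0.025·0.062 + 0.2388·0.622
      = 0.024624 + 0.0055902 + 0.00155 + 0.1485336 = 0.1802978

P(D) ≈ 0.1803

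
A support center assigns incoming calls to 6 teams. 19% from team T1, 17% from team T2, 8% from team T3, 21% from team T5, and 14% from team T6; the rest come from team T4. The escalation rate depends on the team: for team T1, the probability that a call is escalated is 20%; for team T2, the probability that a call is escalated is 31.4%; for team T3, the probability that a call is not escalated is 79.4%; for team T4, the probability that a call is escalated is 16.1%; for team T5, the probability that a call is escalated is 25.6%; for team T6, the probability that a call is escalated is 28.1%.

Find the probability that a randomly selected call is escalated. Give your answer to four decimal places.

0.2348

P(T4) = 1 − (0.19 + 0.17 + 0.08 + 0.21 + 0.14) = 0.21.
P(E|T3) = 1 − 0.794 = 0.206.
Summing over the partition,
P(E) = P(E|T1)·P(T1) + P(E|T2)·P(T2) + P(E|T3)·P(T3) + P(E|T4)·P(T4) + P(E|T5)·P(T5) + P(E|T6)·P(T6)
      = 0.2·0.19 + 0.314·0.17 + 0.206·0.08 + 0.161·0.21 + 0.256·0.21 + 0.281·0.14
      = 0.038 + 0.05338 + 0.01648 + 0.03381 + 0.05376 + 0.03934 = 0.23477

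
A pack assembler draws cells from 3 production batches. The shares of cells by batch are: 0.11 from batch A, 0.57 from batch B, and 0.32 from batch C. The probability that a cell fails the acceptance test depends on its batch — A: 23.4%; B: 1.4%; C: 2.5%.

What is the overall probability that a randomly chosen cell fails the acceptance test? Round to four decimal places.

0.0417

P(F) = P(F|A)·P(A) + P(F|B)·P(B) + P(F|C)·P(C)
      = 0.234·0.11 + 0.014·0.57 + 0.025·0.32
      = 0.02574 + 0.00798 + 0.008 = 0.04172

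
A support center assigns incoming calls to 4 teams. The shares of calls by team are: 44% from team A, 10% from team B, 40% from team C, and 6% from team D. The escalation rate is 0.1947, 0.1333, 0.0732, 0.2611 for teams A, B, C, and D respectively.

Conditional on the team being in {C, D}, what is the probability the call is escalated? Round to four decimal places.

0.0977

Let S = {C, D}.
P(S) = 0.4 + 0.06 = 0.46.
P(E ∩ S) = 0.0732·0.4 + 0.2611·0.06 = 0.02928 + 0.015666 = 0.044946.
P(E | S) = 0.044946 / 0.46 = 0.097709…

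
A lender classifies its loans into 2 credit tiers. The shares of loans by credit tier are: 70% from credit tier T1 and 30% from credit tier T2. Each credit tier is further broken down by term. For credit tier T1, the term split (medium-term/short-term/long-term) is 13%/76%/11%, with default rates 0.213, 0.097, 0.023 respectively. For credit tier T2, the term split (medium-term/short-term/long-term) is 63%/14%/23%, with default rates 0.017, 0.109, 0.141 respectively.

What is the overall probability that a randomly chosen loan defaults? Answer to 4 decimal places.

P(D|T1) = 0.13·0.213 + 0.76·0.097 + 0.11·0.023 = 0.02769 + 0.07372 + 0.00253 = 0.10394
P(D|T2) = 0.63·0.017 + 0.14·0.109 + 0.23·0.141 = 0.01071 + 0.01526 + 0.03243 = 0.0584
Then overall,
P(D) = 0.7·0.10394 + 0.3·0.0584
      = 0.072758 + 0.01752 = 0.090278

P(D) ≈ 0.0903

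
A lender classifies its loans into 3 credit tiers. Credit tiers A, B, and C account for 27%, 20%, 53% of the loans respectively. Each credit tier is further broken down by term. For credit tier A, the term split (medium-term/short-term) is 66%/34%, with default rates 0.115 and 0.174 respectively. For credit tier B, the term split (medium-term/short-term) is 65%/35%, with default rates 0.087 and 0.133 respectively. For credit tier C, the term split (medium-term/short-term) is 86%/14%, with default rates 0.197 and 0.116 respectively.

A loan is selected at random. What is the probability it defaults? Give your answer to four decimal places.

0.1555

P(D|A) = 0.66·0.115 + 0.34·0.174 = 0.0759 + 0.05916 = 0.13506
P(D|B) = 0.65·0.087 + 0.35·0.133 = 0.05655 + 0.04655 = 0.1031
P(D|C) = 0.86·0.197 + 0.14·0.116 = 0.16942 + 0.01624 = 0.18566
Then overall,
P(D) = 0.27·0.13506 + 0.2·0.1031 + 0.53·0.18566
      = 0.0364662 + 0.02062 + 0.0983998 = 0.155486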